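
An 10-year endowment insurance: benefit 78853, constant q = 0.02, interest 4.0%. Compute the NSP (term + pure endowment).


Term component = 11775.7727
Pure endowment = 10_p_x * v^10 * benefit = 0.817073 * 0.675564 * 78853 = 43525.682
NSP = 55301.4547


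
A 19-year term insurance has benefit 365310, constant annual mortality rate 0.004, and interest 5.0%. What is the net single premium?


NSP = benefit * sum_{k=0}^{n-1} k_p_x * q * v^(k+1)
With constant q=0.004, v=0.952381
Sum = 0.04691
NSP = 365310 * 0.04691
= 17136.6447


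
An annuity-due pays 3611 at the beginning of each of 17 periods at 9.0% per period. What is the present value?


PV_due = PMT * (1-(1+i)^(-n))/i * (1+i)
PV_immediate = 30851.0529
PV_due = 30851.0529 * 1.09
= 33627.6476


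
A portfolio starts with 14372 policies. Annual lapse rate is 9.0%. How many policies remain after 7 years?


remaining = initial * (1 - lapse)^years
= 14372 * (1 - 0.09)^7
= 14372 * 0.516761
= 7426.8894


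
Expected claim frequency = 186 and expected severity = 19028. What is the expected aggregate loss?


E[S] = E[N] * E[X]
= 186 * 19028
= 3.5392e+06


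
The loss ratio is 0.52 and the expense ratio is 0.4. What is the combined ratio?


Combined ratio = loss ratio + expense ratio
= 0.52 + 0.4
= 0.92


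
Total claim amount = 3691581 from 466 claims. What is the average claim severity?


severity = total / number
= 3691581 / 466
= 7921.8476


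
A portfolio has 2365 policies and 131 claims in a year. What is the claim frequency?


frequency = claims / policies
= 131 / 2365
= 0.0554


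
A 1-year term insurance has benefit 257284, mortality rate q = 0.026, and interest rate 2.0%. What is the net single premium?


NSP = benefit * q * v
v = 1/(1+i) = 0.980392
NSP = 257284 * 0.026 * 0.980392
= 6558.2196


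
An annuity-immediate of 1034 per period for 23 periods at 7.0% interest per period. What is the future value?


FV = PMT * ((1+i)^n - 1) / i
= 1034 * ((1.07)^23 - 1) / 0.07
= 1034 * (4.74053 - 1) / 0.07
= 55252.9697


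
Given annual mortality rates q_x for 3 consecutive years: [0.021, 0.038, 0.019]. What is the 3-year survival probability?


p_k = 1 - q_k for each year
Survival = product of (1 - q_k)
= 0.979 * 0.962 * 0.981
= 0.9239


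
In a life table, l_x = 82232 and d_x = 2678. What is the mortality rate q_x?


q_x = d_x / l_x
= 2678 / 82232
= 0.0326


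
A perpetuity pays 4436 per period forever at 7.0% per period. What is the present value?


PV = PMT / i
= 4436 / 0.07
= 63371.4286


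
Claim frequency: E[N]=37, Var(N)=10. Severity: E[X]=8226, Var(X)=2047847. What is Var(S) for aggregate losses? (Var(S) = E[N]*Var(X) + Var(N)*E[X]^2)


Var(S) = E[N]*Var(X) + Var(N)*E[X]^2
= 37*2047847 + 10*8226^2
= 75770339 + 676670760
= 7.5244e+08


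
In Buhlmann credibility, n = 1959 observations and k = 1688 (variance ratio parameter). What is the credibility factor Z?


Z = n / (n + k)
= 1959 / (1959 + 1688)
= 1959 / 3647
= 0.5372


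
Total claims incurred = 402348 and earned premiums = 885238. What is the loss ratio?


Loss ratio = claims / premiums
= 402348 / 885238
= 0.4545


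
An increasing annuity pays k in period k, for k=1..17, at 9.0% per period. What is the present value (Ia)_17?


(Ia)_n = sum_{k=1}^{n} k * v^k, v = 1/(1+i)
v = 0.917431
Sum computed term by term:
(Ia)_17 = 59.8257


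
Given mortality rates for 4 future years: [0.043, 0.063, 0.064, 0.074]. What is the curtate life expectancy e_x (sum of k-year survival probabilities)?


e_x = sum_{k=1}^{n} k_p_x
k_p_x values:
  1_p_x = 0.957
  2_p_x = 0.896709
  3_p_x = 0.83932
  4_p_x = 0.77721
e_x = 3.4702


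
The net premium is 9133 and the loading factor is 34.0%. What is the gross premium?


Gross = net * (1 + loading)
= 9133 * (1 + 0.34)
= 9133 * 1.34
= 12238.22


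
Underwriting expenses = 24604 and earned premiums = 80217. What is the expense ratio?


Expense ratio = expenses / premiums
= 24604 / 80217
= 0.3067


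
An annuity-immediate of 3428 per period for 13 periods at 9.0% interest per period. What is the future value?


FV = PMT * ((1+i)^n - 1) / i
= 3428 * ((1.09)^13 - 1) / 0.09
= 3428 * (3.065805 - 1) / 0.09
= 78684.2023


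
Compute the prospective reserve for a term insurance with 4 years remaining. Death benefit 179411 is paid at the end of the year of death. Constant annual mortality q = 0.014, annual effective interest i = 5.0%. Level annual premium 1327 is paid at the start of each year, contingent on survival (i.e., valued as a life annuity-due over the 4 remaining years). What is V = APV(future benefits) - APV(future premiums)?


v = 1/(1+i) = 0.952381
APV(future benefits) per unit = sum_{k=0}^{3} k_p_x * q * v^(k+1) = 0.048652
APV(future benefits) = 179411 * 0.048652 = 8728.7519
Life annuity-due factor ä_{x:4} = sum_{k=0}^{3} k_p_x * v^k = 3.64892
APV(future premiums) = 1327 * 3.64892 = 4842.1169
V = 8728.7519 - 4842.1169
= 3886.635


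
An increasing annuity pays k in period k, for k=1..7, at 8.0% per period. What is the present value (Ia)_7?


(Ia)_n = sum_{k=1}^{n} k * v^k, v = 1/(1+i)
v = 0.925926
Sum computed term by term:
(Ia)_7 = 19.2306


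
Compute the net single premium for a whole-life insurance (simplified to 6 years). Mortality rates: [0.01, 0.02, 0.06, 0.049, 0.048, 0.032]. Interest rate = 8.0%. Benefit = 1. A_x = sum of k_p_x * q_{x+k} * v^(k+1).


v = 0.925926
Year 0: k_p_x=1.0, q=0.01, term=0.009259
Year 1: k_p_x=0.99, q=0.02, term=0.016975
Year 2: k_p_x=0.9702, q=0.06, term=0.046211
Year 3: k_p_x=0.911988, q=0.049, term=0.032847
Year 4: k_p_x=0.867301, q=0.048, term=0.028333
Year 5: k_p_x=0.82567, q=0.032, term=0.01665
A_x = 0.1503


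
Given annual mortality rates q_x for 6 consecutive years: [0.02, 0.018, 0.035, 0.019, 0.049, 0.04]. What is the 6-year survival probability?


p_k = 1 - q_k for each year
Survival = product of (1 - q_k)
= 0.98 * 0.982 * 0.965 * 0.981 * 0.951 * 0.96
= 0.8317


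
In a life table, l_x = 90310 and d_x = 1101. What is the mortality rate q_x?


q_x = d_x / l_x
= 1101 / 90310
= 0.0122


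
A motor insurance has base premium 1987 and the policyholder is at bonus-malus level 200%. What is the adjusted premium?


adjusted = base * BM_level / 100
= 1987 * 200 / 100
= 1987 * 2.0
= 3974.0


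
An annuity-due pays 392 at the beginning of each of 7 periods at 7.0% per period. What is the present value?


PV_due = PMT * (1-(1+i)^(-n))/i * (1+i)
PV_immediate = 2112.6014
PV_due = 2112.6014 * 1.07
= 2260.4835


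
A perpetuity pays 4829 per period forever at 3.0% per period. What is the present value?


PV = PMT / i
= 4829 / 0.03
= 160966.6667


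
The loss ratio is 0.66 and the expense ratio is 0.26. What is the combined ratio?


Combined ratio = loss ratio + expense ratio
= 0.66 + 0.26
= 0.92


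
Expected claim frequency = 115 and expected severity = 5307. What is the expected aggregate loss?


E[S] = E[N] * E[X]
= 115 * 5307
= 610305


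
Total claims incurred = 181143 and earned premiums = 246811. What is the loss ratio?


Loss ratio = claims / premiums
= 181143 / 246811
= 0.7339


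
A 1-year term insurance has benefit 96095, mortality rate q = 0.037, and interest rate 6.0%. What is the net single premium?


NSP = benefit * q * v
v = 1/(1+i) = 0.943396
NSP = 96095 * 0.037 * 0.943396
= 3354.2594


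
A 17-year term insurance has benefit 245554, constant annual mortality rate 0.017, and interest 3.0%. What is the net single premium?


NSP = benefit * sum_{k=0}^{n-1} k_p_x * q * v^(k+1)
With constant q=0.017, v=0.970874
Sum = 0.198198
NSP = 245554 * 0.198198
= 48668.374


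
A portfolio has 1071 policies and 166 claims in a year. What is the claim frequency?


frequency = claims / policies
= 166 / 1071
= 0.155


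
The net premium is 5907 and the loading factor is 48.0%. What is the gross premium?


Gross = net * (1 + loading)
= 5907 * (1 + 0.48)
= 5907 * 1.48
= 8742.36


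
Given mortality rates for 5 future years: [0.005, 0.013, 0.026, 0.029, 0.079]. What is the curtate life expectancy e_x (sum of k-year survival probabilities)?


e_x = sum_{k=1}^{n} k_p_x
k_p_x values:
  1_p_x = 0.995
  2_p_x = 0.982065
  3_p_x = 0.956531
  4_p_x = 0.928792
  5_p_x = 0.855417
e_x = 4.7178


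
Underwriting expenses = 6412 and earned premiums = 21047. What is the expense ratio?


Expense ratio = expenses / premiums
= 6412 / 21047
= 0.3047


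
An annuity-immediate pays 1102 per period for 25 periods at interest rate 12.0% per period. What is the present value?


PV = PMT * (1 - (1+i)^(-n)) / i
= 1102 * (1 - (1+0.12)^(-25)) / 0.12
= 1102 * (1 - 0.058823) / 0.12
= 1102 * 7.843139
= 8643.1393


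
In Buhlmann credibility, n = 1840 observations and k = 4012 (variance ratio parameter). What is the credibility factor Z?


Z = n / (n + k)
= 1840 / (1840 + 4012)
= 1840 / 5852
= 0.3144


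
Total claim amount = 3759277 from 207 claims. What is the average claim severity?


severity = total / number
= 3759277 / 207
= 18160.7585


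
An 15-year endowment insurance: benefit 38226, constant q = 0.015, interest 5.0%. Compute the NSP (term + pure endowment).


Term component = 5438.8618
Pure endowment = 15_p_x * v^15 * benefit = 0.797156 * 0.481017 * 38226 = 14657.5987
NSP = 20096.4605


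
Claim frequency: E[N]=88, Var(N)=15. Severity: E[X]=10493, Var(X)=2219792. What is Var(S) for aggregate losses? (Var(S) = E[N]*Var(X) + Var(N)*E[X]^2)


Var(S) = E[N]*Var(X) + Var(N)*E[X]^2
= 88*2219792 + 15*10493^2
= 195341696 + 1651545735
= 1.8469e+09


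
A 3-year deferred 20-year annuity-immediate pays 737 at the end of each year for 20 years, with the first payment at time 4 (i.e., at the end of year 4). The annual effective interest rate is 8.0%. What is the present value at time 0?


PV at time 3 of the 20-year annuity-immediate:
a_n = 737 * (1-(1+0.08)^(-20))/0.08 = 7235.9746
Discount back 3 years to time 0:
PV = 7235.9746 * (1+0.08)^(-3)
= 7235.9746 * 0.793832
= 5744.15


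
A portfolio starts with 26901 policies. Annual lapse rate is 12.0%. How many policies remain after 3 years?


remaining = initial * (1 - lapse)^years
= 26901 * (1 - 0.12)^3
= 26901 * 0.681472
= 18332.2783


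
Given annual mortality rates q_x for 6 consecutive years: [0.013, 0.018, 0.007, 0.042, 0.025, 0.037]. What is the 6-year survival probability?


p_k = 1 - q_k for each year
Survival = product of (1 - q_k)
= 0.987 * 0.982 * 0.993 * 0.958 * 0.975 * 0.963
= 0.8657


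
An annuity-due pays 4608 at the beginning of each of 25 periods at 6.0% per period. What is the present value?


PV_due = PMT * (1-(1+i)^(-n))/i * (1+i)
PV_immediate = 58905.7052
PV_due = 58905.7052 * 1.06
= 62440.0475


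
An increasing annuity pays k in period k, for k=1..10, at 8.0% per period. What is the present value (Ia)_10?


(Ia)_n = sum_{k=1}^{n} k * v^k, v = 1/(1+i)
v = 0.925926
Sum computed term by term:
(Ia)_10 = 32.6869


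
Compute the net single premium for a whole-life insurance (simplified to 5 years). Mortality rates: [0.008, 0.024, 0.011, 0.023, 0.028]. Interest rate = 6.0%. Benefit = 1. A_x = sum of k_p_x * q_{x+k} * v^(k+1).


v = 0.943396
Year 0: k_p_x=1.0, q=0.008, term=0.007547
Year 1: k_p_x=0.992, q=0.024, term=0.021189
Year 2: k_p_x=0.968192, q=0.011, term=0.008942
Year 3: k_p_x=0.957542, q=0.023, term=0.017445
Year 4: k_p_x=0.935518, q=0.028, term=0.019574
A_x = 0.0747


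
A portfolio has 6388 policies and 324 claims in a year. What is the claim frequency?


frequency = claims / policies
= 324 / 6388
= 0.0507


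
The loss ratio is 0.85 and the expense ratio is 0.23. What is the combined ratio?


Combined ratio = loss ratio + expense ratio
= 0.85 + 0.23
= 1.08


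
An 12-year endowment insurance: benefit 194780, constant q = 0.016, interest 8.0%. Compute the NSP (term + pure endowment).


Term component = 21840.2833
Pure endowment = 12_p_x * v^12 * benefit = 0.824027 * 0.397114 * 194780 = 63738.3001
NSP = 85578.5834


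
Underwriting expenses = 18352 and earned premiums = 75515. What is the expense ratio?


Expense ratio = expenses / premiums
= 18352 / 75515
= 0.243


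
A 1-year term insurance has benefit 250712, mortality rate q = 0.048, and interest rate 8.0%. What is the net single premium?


NSP = benefit * q * v
v = 1/(1+i) = 0.925926
NSP = 250712 * 0.048 * 0.925926
= 11142.7556


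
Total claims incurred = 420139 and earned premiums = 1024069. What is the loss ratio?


Loss ratio = claims / premiums
= 420139 / 1024069
= 0.4103


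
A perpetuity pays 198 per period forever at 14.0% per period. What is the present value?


PV = PMT / i
= 198 / 0.14
= 1414.2857


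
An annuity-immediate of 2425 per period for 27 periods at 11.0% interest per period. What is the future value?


FV = PMT * ((1+i)^n - 1) / i
= 2425 * ((1.11)^27 - 1) / 0.11
= 2425 * (16.73865 - 1) / 0.11
= 346965.6921


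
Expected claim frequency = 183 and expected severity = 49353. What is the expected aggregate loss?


E[S] = E[N] * E[X]
= 183 * 49353
= 9.0316e+06


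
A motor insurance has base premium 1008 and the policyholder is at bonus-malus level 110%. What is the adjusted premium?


adjusted = base * BM_level / 100
= 1008 * 110 / 100
= 1008 * 1.1
= 1108.8


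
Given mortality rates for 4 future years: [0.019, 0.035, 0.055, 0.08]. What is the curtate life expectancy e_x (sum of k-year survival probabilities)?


e_x = sum_{k=1}^{n} k_p_x
k_p_x values:
  1_p_x = 0.981
  2_p_x = 0.946665
  3_p_x = 0.894598
  4_p_x = 0.823031
e_x = 3.6453


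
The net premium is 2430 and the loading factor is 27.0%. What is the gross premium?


Gross = net * (1 + loading)
= 2430 * (1 + 0.27)
= 2430 * 1.27
= 3086.1


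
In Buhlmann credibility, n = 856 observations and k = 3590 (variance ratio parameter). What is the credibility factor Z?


Z = n / (n + k)
= 856 / (856 + 3590)
= 856 / 4446
= 0.1925


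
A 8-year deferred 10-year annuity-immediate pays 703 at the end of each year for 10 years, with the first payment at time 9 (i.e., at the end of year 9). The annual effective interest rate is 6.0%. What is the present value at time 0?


PV at time 8 of the 10-year annuity-immediate:
a_n = 703 * (1-(1+0.06)^(-10))/0.06 = 5174.1412
Discount back 8 years to time 0:
PV = 5174.1412 * (1+0.06)^(-8)
= 5174.1412 * 0.627412
= 3246.3202


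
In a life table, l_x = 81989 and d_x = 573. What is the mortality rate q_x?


q_x = d_x / l_x
= 573 / 81989
= 0.007


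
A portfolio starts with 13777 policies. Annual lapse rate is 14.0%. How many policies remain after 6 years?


remaining = initial * (1 - lapse)^years
= 13777 * (1 - 0.14)^6
= 13777 * 0.404567
= 5573.7228


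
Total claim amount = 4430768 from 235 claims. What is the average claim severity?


severity = total / number
= 4430768 / 235
= 18854.3319


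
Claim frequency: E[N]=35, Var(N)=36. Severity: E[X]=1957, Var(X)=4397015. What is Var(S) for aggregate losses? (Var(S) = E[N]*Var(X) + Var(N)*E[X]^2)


Var(S) = E[N]*Var(X) + Var(N)*E[X]^2
= 35*4397015 + 36*1957^2
= 153895525 + 137874564
= 2.9177e+08


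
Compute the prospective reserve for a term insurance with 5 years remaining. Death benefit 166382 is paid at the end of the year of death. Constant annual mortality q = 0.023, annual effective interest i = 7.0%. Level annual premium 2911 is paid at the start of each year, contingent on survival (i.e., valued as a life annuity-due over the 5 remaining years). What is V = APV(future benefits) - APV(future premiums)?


v = 1/(1+i) = 0.934579
APV(future benefits) per unit = sum_{k=0}^{4} k_p_x * q * v^(k+1) = 0.090348
APV(future benefits) = 166382 * 0.090348 = 15032.3269
Life annuity-due factor ä_{x:5} = sum_{k=0}^{4} k_p_x * v^k = 4.203159
APV(future premiums) = 2911 * 4.203159 = 12235.3956
V = 15032.3269 - 12235.3956
= 2796.9312


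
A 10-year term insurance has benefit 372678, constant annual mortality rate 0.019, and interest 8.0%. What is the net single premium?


NSP = benefit * sum_{k=0}^{n-1} k_p_x * q * v^(k+1)
With constant q=0.019, v=0.925926
Sum = 0.11854
NSP = 372678 * 0.11854
= 44177.376


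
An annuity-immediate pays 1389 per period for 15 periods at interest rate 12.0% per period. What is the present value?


PV = PMT * (1 - (1+i)^(-n)) / i
= 1389 * (1 - (1+0.12)^(-15)) / 0.12
= 1389 * (1 - 0.182696) / 0.12
= 1389 * 6.810864
= 9460.2908


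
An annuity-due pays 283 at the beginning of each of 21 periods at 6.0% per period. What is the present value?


PV_due = PMT * (1-(1+i)^(-n))/i * (1+i)
PV_immediate = 3329.2337
PV_due = 3329.2337 * 1.06
= 3528.9877


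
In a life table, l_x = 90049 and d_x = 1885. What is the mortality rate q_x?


q_x = d_x / l_x
= 1885 / 90049
= 0.0209


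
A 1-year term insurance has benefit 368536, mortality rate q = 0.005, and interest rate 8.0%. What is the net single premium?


NSP = benefit * q * v
v = 1/(1+i) = 0.925926
NSP = 368536 * 0.005 * 0.925926
= 1706.1852


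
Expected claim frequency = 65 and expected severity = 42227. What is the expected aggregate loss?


E[S] = E[N] * E[X]
= 65 * 42227
= 2.7448e+06


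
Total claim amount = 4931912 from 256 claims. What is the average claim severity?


severity = total / number
= 4931912 / 256
= 19265.2812


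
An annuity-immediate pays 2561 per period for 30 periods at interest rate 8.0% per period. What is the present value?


PV = PMT * (1 - (1+i)^(-n)) / i
= 2561 * (1 - (1+0.08)^(-30)) / 0.08
= 2561 * (1 - 0.099377) / 0.08
= 2561 * 11.257783
= 28831.1831


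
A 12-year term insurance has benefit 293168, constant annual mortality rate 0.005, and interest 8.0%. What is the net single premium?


NSP = benefit * sum_{k=0}^{n-1} k_p_x * q * v^(k+1)
With constant q=0.005, v=0.925926
Sum = 0.036828
NSP = 293168 * 0.036828
= 10796.664


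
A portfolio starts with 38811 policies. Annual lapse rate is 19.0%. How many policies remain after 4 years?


remaining = initial * (1 - lapse)^years
= 38811 * (1 - 0.19)^4
= 38811 * 0.430467
= 16706.8629


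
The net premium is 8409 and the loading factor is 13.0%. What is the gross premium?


Gross = net * (1 + loading)
= 8409 * (1 + 0.13)
= 8409 * 1.13
= 9502.17


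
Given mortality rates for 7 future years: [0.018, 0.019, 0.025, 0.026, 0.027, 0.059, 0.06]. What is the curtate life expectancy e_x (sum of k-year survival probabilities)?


e_x = sum_{k=1}^{n} k_p_x
k_p_x values:
  1_p_x = 0.982
  2_p_x = 0.963342
  3_p_x = 0.939258
  4_p_x = 0.914838
  5_p_x = 0.890137
  6_p_x = 0.837619
  7_p_x = 0.787362
e_x = 6.3146


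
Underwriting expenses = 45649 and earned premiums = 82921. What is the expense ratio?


Expense ratio = expenses / premiums
= 45649 / 82921
= 0.5505


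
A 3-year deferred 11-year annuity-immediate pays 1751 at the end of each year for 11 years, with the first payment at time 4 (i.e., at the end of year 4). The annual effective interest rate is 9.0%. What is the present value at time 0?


PV at time 3 of the 11-year annuity-immediate:
a_n = 1751 * (1-(1+0.09)^(-11))/0.09 = 11915.8887
Discount back 3 years to time 0:
PV = 11915.8887 * (1+0.09)^(-3)
= 11915.8887 * 0.772183
= 9201.2524


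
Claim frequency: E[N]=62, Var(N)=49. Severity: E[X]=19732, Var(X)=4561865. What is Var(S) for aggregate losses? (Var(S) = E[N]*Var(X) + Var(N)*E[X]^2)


Var(S) = E[N]*Var(X) + Var(N)*E[X]^2
= 62*4561865 + 49*19732^2
= 282835630 + 19078239376
= 1.9361e+10


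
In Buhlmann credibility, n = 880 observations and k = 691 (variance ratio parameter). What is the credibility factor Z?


Z = n / (n + k)
= 880 / (880 + 691)
= 880 / 1571
= 0.5602


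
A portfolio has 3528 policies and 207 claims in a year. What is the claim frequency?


frequency = claims / policies
= 207 / 3528
= 0.0587


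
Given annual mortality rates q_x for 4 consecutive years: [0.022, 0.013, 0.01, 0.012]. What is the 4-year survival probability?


p_k = 1 - q_k for each year
Survival = product of (1 - q_k)
= 0.978 * 0.987 * 0.99 * 0.988
= 0.9442


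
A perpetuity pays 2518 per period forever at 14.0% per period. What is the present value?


PV = PMT / i
= 2518 / 0.14
= 17985.7143


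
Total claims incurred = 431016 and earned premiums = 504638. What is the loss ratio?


Loss ratio = claims / premiums
= 431016 / 504638
= 0.8541


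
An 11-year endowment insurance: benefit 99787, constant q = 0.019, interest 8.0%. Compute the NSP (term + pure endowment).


Term component = 12499.9915
Pure endowment = 11_p_x * v^11 * benefit = 0.809765 * 0.428883 * 99787 = 34655.4655
NSP = 47155.457


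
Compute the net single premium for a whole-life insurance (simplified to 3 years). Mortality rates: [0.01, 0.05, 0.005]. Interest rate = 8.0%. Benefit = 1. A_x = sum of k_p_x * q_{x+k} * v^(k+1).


v = 0.925926
Year 0: k_p_x=1.0, q=0.01, term=0.009259
Year 1: k_p_x=0.99, q=0.05, term=0.042438
Year 2: k_p_x=0.9405, q=0.005, term=0.003733
A_x = 0.0554


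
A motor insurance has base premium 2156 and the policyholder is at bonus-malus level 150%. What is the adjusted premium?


adjusted = base * BM_level / 100
= 2156 * 150 / 100
= 2156 * 1.5
= 3234.0


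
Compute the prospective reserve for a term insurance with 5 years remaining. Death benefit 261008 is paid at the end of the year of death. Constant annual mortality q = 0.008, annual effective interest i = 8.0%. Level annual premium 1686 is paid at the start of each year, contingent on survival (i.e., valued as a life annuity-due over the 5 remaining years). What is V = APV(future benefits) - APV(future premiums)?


v = 1/(1+i) = 0.925926
APV(future benefits) per unit = sum_{k=0}^{4} k_p_x * q * v^(k+1) = 0.031473
APV(future benefits) = 261008 * 0.031473 = 8214.8241
Life annuity-due factor ä_{x:5} = sum_{k=0}^{4} k_p_x * v^k = 4.248917
APV(future premiums) = 1686 * 4.248917 = 7163.6736
V = 8214.8241 - 7163.6736
= 1051.1505


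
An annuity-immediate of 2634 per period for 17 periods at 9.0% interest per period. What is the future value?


FV = PMT * ((1+i)^n - 1) / i
= 2634 * ((1.09)^17 - 1) / 0.09
= 2634 * (4.327633 - 1) / 0.09
= 97388.7378


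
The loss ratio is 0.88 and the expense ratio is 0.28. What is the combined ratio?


Combined ratio = loss ratio + expense ratio
= 0.88 + 0.28
= 1.16


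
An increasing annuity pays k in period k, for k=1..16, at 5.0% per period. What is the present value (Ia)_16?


(Ia)_n = sum_{k=1}^{n} k * v^k, v = 1/(1+i)
v = 0.952381
Sum computed term by term:
(Ia)_16 = 80.9975


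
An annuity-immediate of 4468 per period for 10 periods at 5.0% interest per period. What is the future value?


FV = PMT * ((1+i)^n - 1) / i
= 4468 * ((1.05)^10 - 1) / 0.05
= 4468 * (1.628895 - 1) / 0.05
= 56198.0238


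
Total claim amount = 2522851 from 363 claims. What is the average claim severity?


severity = total / number
= 2522851 / 363
= 6950.0028


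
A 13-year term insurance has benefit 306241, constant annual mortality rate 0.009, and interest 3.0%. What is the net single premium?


NSP = benefit * sum_{k=0}^{n-1} k_p_x * q * v^(k+1)
With constant q=0.009, v=0.970874
Sum = 0.091052
NSP = 306241 * 0.091052
= 27883.7057


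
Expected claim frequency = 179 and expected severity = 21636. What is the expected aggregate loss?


E[S] = E[N] * E[X]
= 179 * 21636
= 3.8728e+06


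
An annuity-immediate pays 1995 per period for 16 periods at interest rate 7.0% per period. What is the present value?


PV = PMT * (1 - (1+i)^(-n)) / i
= 1995 * (1 - (1+0.07)^(-16)) / 0.07
= 1995 * (1 - 0.338735) / 0.07
= 1995 * 9.446649
= 18846.064


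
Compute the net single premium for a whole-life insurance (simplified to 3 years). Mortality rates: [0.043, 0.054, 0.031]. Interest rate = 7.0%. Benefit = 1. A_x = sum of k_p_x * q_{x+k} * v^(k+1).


v = 0.934579
Year 0: k_p_x=1.0, q=0.043, term=0.040187
Year 1: k_p_x=0.957, q=0.054, term=0.045138
Year 2: k_p_x=0.905322, q=0.031, term=0.022909
A_x = 0.1082


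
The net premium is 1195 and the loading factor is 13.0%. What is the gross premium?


Gross = net * (1 + loading)
= 1195 * (1 + 0.13)
= 1195 * 1.13
= 1350.35


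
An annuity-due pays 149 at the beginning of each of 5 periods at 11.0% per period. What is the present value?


PV_due = PMT * (1-(1+i)^(-n))/i * (1+i)
PV_immediate = 550.6887
PV_due = 550.6887 * 1.11
= 611.2644


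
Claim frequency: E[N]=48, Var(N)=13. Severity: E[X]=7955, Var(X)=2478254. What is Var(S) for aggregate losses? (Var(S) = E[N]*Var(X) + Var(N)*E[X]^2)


Var(S) = E[N]*Var(X) + Var(N)*E[X]^2
= 48*2478254 + 13*7955^2
= 118956192 + 822666325
= 9.4162e+08


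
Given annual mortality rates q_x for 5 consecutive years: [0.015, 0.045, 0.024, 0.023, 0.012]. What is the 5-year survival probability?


p_k = 1 - q_k for each year
Survival = product of (1 - q_k)
= 0.985 * 0.955 * 0.976 * 0.977 * 0.988
= 0.8862


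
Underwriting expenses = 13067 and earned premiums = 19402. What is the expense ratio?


Expense ratio = expenses / premiums
= 13067 / 19402
= 0.6735


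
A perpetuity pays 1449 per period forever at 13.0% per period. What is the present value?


PV = PMT / i
= 1449 / 0.13
= 11146.1538


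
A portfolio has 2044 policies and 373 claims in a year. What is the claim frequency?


frequency = claims / policies
= 373 / 2044
= 0.1825


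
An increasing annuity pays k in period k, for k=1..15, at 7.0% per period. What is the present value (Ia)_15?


(Ia)_n = sum_{k=1}^{n} k * v^k, v = 1/(1+i)
v = 0.934579
Sum computed term by term:
(Ia)_15 = 61.554


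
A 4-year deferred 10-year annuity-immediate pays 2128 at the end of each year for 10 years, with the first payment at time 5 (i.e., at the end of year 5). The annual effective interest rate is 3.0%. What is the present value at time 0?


PV at time 4 of the 10-year annuity-immediate:
a_n = 2128 * (1-(1+0.03)^(-10))/0.03 = 18152.2716
Discount back 4 years to time 0:
PV = 18152.2716 * (1+0.03)^(-4)
= 18152.2716 * 0.888487
= 16128.0582


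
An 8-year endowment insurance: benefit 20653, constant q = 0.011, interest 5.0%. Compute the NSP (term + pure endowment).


Term component = 1417.0228
Pure endowment = 8_p_x * v^8 * benefit = 0.915314 * 0.676839 * 20653 = 12794.9645
NSP = 14211.9873


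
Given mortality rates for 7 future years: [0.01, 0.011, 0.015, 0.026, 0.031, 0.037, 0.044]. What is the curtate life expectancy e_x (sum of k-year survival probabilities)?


e_x = sum_{k=1}^{n} k_p_x
k_p_x values:
  1_p_x = 0.99
  2_p_x = 0.97911
  3_p_x = 0.964423
  4_p_x = 0.939348
  5_p_x = 0.910229
  6_p_x = 0.87655
  7_p_x = 0.837982
e_x = 6.4976


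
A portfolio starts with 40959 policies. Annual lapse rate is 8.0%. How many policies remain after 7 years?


remaining = initial * (1 - lapse)^years
= 40959 * (1 - 0.08)^7
= 40959 * 0.557847
= 22848.8389


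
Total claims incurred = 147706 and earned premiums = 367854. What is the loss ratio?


Loss ratio = claims / premiums
= 147706 / 367854
= 0.4015


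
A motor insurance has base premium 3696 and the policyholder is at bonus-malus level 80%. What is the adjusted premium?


adjusted = base * BM_level / 100
= 3696 * 80 / 100
= 3696 * 0.8
= 2956.8


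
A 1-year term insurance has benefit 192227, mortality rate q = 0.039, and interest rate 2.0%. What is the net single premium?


NSP = benefit * q * v
v = 1/(1+i) = 0.980392
NSP = 192227 * 0.039 * 0.980392
= 7349.8559


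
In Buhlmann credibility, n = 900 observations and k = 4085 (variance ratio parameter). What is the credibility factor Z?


Z = n / (n + k)
= 900 / (900 + 4085)
= 900 / 4985
= 0.1805


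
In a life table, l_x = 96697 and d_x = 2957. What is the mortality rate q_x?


q_x = d_x / l_x
= 2957 / 96697
= 0.0306


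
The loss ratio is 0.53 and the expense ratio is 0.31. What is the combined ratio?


Combined ratio = loss ratio + expense ratio
= 0.53 + 0.31
= 0.84


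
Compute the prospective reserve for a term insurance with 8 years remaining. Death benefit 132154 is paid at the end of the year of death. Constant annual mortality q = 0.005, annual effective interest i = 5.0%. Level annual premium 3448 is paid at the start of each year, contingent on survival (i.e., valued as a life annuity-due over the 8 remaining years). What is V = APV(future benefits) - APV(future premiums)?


v = 1/(1+i) = 0.952381
APV(future benefits) per unit = sum_{k=0}^{7} k_p_x * q * v^(k+1) = 0.031797
APV(future benefits) = 132154 * 0.031797 = 4202.0783
Life annuity-due factor ä_{x:8} = sum_{k=0}^{7} k_p_x * v^k = 6.677334
APV(future premiums) = 3448 * 6.677334 = 23023.4489
V = 4202.0783 - 23023.4489
= -18821.3706


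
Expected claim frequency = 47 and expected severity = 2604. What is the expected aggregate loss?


E[S] = E[N] * E[X]
= 47 * 2604
= 122388


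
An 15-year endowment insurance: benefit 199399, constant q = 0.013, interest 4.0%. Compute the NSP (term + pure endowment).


Term component = 26591.58
Pure endowment = 15_p_x * v^15 * benefit = 0.821783 * 0.555265 * 199399 = 90987.174
NSP = 117578.754


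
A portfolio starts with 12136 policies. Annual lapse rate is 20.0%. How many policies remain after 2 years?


remaining = initial * (1 - lapse)^years
= 12136 * (1 - 0.2)^2
= 12136 * 0.64
= 7767.04


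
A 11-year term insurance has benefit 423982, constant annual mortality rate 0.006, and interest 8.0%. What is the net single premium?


NSP = benefit * sum_{k=0}^{n-1} k_p_x * q * v^(k+1)
With constant q=0.006, v=0.925926
Sum = 0.041762
NSP = 423982 * 0.041762
= 17706.3558


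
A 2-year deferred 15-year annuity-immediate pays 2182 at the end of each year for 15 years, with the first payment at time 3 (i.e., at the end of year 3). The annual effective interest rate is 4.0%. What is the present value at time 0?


PV at time 2 of the 15-year annuity-immediate:
a_n = 2182 * (1-(1+0.04)^(-15))/0.04 = 24260.3214
Discount back 2 years to time 0:
PV = 24260.3214 * (1+0.04)^(-2)
= 24260.3214 * 0.924556
= 22430.0309


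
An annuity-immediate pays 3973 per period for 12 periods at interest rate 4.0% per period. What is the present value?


PV = PMT * (1 - (1+i)^(-n)) / i
= 3973 * (1 - (1+0.04)^(-12)) / 0.04
= 3973 * (1 - 0.624597) / 0.04
= 3973 * 9.385074
= 37286.8981


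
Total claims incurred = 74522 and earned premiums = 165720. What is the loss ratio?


Loss ratio = claims / premiums
= 74522 / 165720
= 0.4497


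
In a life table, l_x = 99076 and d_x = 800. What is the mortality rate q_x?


q_x = d_x / l_x
= 800 / 99076
= 0.0081


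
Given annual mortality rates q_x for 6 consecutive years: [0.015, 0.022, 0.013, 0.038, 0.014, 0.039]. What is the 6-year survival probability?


p_k = 1 - q_k for each year
Survival = product of (1 - q_k)
= 0.985 * 0.978 * 0.987 * 0.962 * 0.986 * 0.961
= 0.8667


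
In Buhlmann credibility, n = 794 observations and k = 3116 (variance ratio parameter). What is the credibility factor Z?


Z = n / (n + k)
= 794 / (794 + 3116)
= 794 / 3910
= 0.2031


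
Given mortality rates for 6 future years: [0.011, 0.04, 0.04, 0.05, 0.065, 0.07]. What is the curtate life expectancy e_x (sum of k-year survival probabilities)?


e_x = sum_{k=1}^{n} k_p_x
k_p_x values:
  1_p_x = 0.989
  2_p_x = 0.94944
  3_p_x = 0.911462
  4_p_x = 0.865889
  5_p_x = 0.809606
  6_p_x = 0.752934
e_x = 5.2783


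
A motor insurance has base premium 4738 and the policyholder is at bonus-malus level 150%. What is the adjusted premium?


adjusted = base * BM_level / 100
= 4738 * 150 / 100
= 4738 * 1.5
= 7107.0


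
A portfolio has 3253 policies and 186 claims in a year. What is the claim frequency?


frequency = claims / policies
= 186 / 3253
= 0.0572


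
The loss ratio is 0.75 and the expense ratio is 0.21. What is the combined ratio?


Combined ratio = loss ratio + expense ratio
= 0.75 + 0.21
= 0.96


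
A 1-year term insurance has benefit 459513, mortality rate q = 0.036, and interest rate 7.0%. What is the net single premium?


NSP = benefit * q * v
v = 1/(1+i) = 0.934579
NSP = 459513 * 0.036 * 0.934579
= 15460.2505


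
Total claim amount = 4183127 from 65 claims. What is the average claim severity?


severity = total / number
= 4183127 / 65
= 64355.8


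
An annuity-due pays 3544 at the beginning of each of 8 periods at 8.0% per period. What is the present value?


PV_due = PMT * (1-(1+i)^(-n))/i * (1+i)
PV_immediate = 20366.0884
PV_due = 20366.0884 * 1.08
= 21995.3755


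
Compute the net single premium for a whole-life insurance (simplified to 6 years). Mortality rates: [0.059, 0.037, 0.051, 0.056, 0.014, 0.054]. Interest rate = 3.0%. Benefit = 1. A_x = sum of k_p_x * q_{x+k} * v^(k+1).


v = 0.970874
Year 0: k_p_x=1.0, q=0.059, term=0.057282
Year 1: k_p_x=0.941, q=0.037, term=0.032818
Year 2: k_p_x=0.906183, q=0.051, term=0.042294
Year 3: k_p_x=0.859968, q=0.056, term=0.042788
Year 4: k_p_x=0.811809, q=0.014, term=0.009804
Year 5: k_p_x=0.800444, q=0.054, term=0.036199
A_x = 0.2212


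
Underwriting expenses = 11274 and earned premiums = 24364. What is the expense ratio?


Expense ratio = expenses / premiums
= 11274 / 24364
= 0.4627


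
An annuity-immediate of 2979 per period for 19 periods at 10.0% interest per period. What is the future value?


FV = PMT * ((1+i)^n - 1) / i
= 2979 * ((1.1)^19 - 1) / 0.1
= 2979 * (6.115909 - 1) / 0.1
= 152402.9304


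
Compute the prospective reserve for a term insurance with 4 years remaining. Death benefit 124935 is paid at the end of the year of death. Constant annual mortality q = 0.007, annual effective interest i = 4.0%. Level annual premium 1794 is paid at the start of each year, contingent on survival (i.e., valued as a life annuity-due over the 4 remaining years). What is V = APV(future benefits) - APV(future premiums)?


v = 1/(1+i) = 0.961538
APV(future benefits) per unit = sum_{k=0}^{3} k_p_x * q * v^(k+1) = 0.025152
APV(future benefits) = 124935 * 0.025152 = 3142.4111
Life annuity-due factor ä_{x:4} = sum_{k=0}^{3} k_p_x * v^k = 3.736923
APV(future premiums) = 1794 * 3.736923 = 6704.0403
V = 3142.4111 - 6704.0403
= -3561.6292


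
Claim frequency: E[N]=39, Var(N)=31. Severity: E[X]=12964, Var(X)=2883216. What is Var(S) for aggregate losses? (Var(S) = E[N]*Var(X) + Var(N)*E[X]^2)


Var(S) = E[N]*Var(X) + Var(N)*E[X]^2
= 39*2883216 + 31*12964^2
= 112445424 + 5210024176
= 5.3225e+09


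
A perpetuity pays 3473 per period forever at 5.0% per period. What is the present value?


PV = PMT / i
= 3473 / 0.05
= 69460.0


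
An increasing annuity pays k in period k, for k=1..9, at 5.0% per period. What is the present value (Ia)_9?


(Ia)_n = sum_{k=1}^{n} k * v^k, v = 1/(1+i)
v = 0.952381
Sum computed term by term:
(Ia)_9 = 33.2347


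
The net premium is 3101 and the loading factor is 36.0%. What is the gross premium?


Gross = net * (1 + loading)
= 3101 * (1 + 0.36)
= 3101 * 1.36
= 4217.36


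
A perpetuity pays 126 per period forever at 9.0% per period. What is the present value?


PV = PMT / i
= 126 / 0.09
= 1400.0


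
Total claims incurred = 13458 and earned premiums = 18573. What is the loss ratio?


Loss ratio = claims / premiums
= 13458 / 18573
= 0.7246


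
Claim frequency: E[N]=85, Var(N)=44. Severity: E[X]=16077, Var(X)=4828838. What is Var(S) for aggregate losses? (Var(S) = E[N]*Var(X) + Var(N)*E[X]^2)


Var(S) = E[N]*Var(X) + Var(N)*E[X]^2
= 85*4828838 + 44*16077^2
= 410451230 + 11372676876
= 1.1783e+10


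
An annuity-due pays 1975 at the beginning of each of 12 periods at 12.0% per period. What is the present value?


PV_due = PMT * (1-(1+i)^(-n))/i * (1+i)
PV_immediate = 12233.8891
PV_due = 12233.8891 * 1.12
= 13701.9558


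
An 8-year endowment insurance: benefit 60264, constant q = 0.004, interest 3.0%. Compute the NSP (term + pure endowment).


Term component = 1669.6745
Pure endowment = 8_p_x * v^8 * benefit = 0.968444 * 0.789409 * 60264 = 46071.7665
NSP = 47741.441


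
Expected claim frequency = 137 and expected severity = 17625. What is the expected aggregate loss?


E[S] = E[N] * E[X]
= 137 * 17625
= 2.4146e+06


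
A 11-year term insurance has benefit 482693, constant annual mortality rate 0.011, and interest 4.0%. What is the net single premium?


NSP = benefit * sum_{k=0}^{n-1} k_p_x * q * v^(k+1)
With constant q=0.011, v=0.961538
Sum = 0.091631
NSP = 482693 * 0.091631
= 44229.6767


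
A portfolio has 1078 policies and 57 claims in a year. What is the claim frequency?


frequency = claims / policies
= 57 / 1078
= 0.0529


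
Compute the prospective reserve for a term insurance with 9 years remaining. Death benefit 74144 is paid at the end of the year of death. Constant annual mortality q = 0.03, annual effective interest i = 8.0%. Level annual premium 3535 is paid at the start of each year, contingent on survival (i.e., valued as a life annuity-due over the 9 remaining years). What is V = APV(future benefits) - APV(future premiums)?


v = 1/(1+i) = 0.925926
APV(future benefits) per unit = sum_{k=0}^{8} k_p_x * q * v^(k+1) = 0.169008
APV(future benefits) = 74144 * 0.169008 = 12530.9129
Life annuity-due factor ä_{x:9} = sum_{k=0}^{8} k_p_x * v^k = 6.08428
APV(future premiums) = 3535 * 6.08428 = 21507.9302
V = 12530.9129 - 21507.9302
= -8977.0173


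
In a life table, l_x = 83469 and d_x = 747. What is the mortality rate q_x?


q_x = d_x / l_x
= 747 / 83469
= 0.0089


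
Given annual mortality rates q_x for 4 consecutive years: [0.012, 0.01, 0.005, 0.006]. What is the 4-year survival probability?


p_k = 1 - q_k for each year
Survival = product of (1 - q_k)
= 0.988 * 0.99 * 0.995 * 0.994
= 0.9674


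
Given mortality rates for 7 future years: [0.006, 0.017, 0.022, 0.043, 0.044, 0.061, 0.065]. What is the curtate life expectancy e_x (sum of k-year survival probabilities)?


e_x = sum_{k=1}^{n} k_p_x
k_p_x values:
  1_p_x = 0.994
  2_p_x = 0.977102
  3_p_x = 0.955606
  4_p_x = 0.914515
  5_p_x = 0.874276
  6_p_x = 0.820945
  7_p_x = 0.767584
e_x = 6.304


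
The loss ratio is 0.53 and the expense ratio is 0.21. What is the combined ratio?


Combined ratio = loss ratio + expense ratio
= 0.53 + 0.21
= 0.74


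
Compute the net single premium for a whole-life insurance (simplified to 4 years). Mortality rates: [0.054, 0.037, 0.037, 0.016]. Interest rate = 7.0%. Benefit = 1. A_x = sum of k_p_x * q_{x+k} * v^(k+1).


v = 0.934579
Year 0: k_p_x=1.0, q=0.054, term=0.050467
Year 1: k_p_x=0.946, q=0.037, term=0.030572
Year 2: k_p_x=0.910998, q=0.037, term=0.027515
Year 3: k_p_x=0.877291, q=0.016, term=0.010708
A_x = 0.1193


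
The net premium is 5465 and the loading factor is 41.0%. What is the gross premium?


Gross = net * (1 + loading)
= 5465 * (1 + 0.41)
= 5465 * 1.41
= 7705.65


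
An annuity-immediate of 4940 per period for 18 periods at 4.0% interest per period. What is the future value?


FV = PMT * ((1+i)^n - 1) / i
= 4940 * ((1.04)^18 - 1) / 0.04
= 4940 * (2.025817 - 1) / 0.04
= 126688.3396


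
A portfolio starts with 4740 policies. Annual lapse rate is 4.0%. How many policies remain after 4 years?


remaining = initial * (1 - lapse)^years
= 4740 * (1 - 0.04)^4
= 4740 * 0.849347
= 4025.9027


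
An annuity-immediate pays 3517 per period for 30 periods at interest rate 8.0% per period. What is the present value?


PV = PMT * (1 - (1+i)^(-n)) / i
= 3517 * (1 - (1+0.08)^(-30)) / 0.08
= 3517 * (1 - 0.099377) / 0.08
= 3517 * 11.257783
= 39593.624


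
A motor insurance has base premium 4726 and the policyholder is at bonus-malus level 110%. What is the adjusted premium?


adjusted = base * BM_level / 100
= 4726 * 110 / 100
= 4726 * 1.1
= 5198.6
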